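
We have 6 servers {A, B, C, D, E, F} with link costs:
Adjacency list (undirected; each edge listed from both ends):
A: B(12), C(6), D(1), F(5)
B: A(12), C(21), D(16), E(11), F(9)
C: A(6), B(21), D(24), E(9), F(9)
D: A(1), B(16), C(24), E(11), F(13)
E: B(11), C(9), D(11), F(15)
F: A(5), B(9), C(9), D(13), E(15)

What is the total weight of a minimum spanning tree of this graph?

Prim, starting at E.
Step 1: cheapest edge leaving the tree is C-E (9); add C.
Step 2: cheapest edge leaving the tree is A-C (6); add A.
Step 3: cheapest edge leaving the tree is A-D (1); add D.
Step 4: cheapest edge leaving the tree is A-F (5); add F.
Step 5: cheapest edge leaving the tree is B-F (9); add B.
MST edges: C-E, A-C, A-D, A-F, B-F; total weight 9+6+1+5+9 = 30.

30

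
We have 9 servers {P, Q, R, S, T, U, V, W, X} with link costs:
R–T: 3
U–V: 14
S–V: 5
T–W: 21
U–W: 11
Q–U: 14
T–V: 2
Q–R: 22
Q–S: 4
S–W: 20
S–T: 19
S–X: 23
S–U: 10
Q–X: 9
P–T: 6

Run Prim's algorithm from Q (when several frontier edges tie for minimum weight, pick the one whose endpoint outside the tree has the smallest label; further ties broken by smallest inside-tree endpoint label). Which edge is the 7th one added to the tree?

Prim's algorithm from Q:
Step 1: cheapest edge leaving the tree is Q–S (4); add S.
Step 2: cheapest edge leaving the tree is S–V (5); add V.
Step 3: cheapest edge leaving the tree is T–V (2); add T.
Step 4: cheapest edge leaving the tree is R–T (3); add R.
Step 5: cheapest edge leaving the tree is P–T (6); add P.
Step 6: cheapest edge leaving the tree is Q–X (9); add X.
Step 7: cheapest edge leaving the tree is S–U (10); add U.
Step 8: cheapest edge leaving the tree is U–W (11); add W.
The 7th edge added is S–U.

S-U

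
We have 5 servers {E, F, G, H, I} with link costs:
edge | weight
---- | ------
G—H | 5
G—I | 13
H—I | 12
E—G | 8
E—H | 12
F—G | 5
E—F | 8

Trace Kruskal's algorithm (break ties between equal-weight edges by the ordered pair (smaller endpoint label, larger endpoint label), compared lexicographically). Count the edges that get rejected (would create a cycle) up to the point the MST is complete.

2

Kruskal's algorithm — process edges by increasing weight (ties by edge label):
F—G (5): add — endpoints in different components.
G—H (5): add — endpoints in different components.
E—F (8): add — endpoints in different components.
E—G (8): skip — E and G already connected.
E—H (12): skip — E and H already connected.
H—I (12): add — endpoints in different components.
Edges rejected before the tree was complete: 2.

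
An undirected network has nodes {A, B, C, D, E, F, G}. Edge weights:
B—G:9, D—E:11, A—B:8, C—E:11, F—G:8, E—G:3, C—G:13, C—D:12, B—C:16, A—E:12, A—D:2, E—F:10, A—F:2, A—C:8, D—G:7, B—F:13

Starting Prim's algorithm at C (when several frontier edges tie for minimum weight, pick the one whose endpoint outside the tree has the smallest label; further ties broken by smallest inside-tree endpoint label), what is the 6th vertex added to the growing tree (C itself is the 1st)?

Grow the tree from C using Prim:
Step 1: cheapest edge leaving the tree is A—C (8); add A.
Step 2: cheapest edge leaving the tree is A—D (2); add D.
Step 3: cheapest edge leaving the tree is A—F (2); add F.
Step 4: cheapest edge leaving the tree is D—G (7); add G.
Step 5: cheapest edge leaving the tree is E—G (3); add E.
Step 6: cheapest edge leaving the tree is A—B (8); add B.
Vertex order: C, A, D, F, G, E, B. The 6th vertex is E.

E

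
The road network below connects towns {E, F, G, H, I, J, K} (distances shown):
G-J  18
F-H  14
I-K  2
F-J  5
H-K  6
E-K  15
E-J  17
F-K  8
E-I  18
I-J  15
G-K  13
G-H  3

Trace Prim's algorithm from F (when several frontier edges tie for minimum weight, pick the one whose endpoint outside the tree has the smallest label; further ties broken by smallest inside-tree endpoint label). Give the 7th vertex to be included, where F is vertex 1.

Grow the tree from F using Prim:
Step 1: cheapest edge leaving the tree is F-J (5); add J.
Step 2: cheapest edge leaving the tree is F-K (8); add K.
Step 3: cheapest edge leaving the tree is I-K (2); add I.
Step 4: cheapest edge leaving the tree is H-K (6); add H.
Step 5: cheapest edge leaving the tree is G-H (3); add G.
Step 6: cheapest edge leaving the tree is E-K (15); add E.
Vertex order: F, J, K, I, H, G, E. The 7th vertex is E.

E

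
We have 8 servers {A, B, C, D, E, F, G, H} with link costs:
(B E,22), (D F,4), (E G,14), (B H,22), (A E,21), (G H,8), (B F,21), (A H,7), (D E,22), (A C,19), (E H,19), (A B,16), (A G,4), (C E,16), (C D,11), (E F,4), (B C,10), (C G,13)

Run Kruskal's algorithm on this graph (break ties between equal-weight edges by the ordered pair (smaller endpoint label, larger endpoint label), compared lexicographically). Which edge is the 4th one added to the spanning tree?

Kruskal's algorithm — process edges by increasing weight (ties by edge label):
A G (4): add — endpoints in different components.
D F (4): add — endpoints in different components.
E F (4): add — endpoints in different components.
A H (7): add — endpoints in different components.
G H (8): skip — G and H already connected.
B C (10): add — endpoints in different components.
C D (11): add — endpoints in different components.
C G (13): add — endpoints in different components.
The 4th edge added is A H.

A-H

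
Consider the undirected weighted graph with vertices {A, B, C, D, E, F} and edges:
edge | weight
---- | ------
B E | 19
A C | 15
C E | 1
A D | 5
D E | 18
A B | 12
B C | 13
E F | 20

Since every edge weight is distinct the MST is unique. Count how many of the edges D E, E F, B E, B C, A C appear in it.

2

Kruskal's algorithm — process edges by increasing weight (ties by edge label):
C E (1): add — endpoints in different components.
A D (5): add — endpoints in different components.
A B (12): add — endpoints in different components.
B C (13): add — endpoints in different components.
A C (15): skip — A and C already connected.
D E (18): skip — D and E already connected.
B E (19): skip — B and E already connected.
E F (20): add — endpoints in different components.
MST edge set: {C E, A D, A B, B C, E F}.
Of the listed edges, {E F, B C} are in the MST → 2.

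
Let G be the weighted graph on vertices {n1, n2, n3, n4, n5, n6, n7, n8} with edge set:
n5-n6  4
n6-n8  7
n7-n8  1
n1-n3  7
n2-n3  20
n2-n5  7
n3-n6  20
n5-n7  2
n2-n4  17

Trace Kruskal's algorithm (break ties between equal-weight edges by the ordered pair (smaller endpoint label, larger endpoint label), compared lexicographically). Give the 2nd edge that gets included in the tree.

Sort edges by weight, then run Kruskal:
n7-n8 (1): add — endpoints in different components.
n5-n7 (2): add — endpoints in different components.
n5-n6 (4): add — endpoints in different components.
n1-n3 (7): add — endpoints in different components.
n2-n5 (7): add — endpoints in different components.
n6-n8 (7): skip — n8 and n6 already connected.
n2-n4 (17): add — endpoints in different components.
n2-n3 (20): add — endpoints in different components.
The 2nd edge added is n5-n7.

n5-n7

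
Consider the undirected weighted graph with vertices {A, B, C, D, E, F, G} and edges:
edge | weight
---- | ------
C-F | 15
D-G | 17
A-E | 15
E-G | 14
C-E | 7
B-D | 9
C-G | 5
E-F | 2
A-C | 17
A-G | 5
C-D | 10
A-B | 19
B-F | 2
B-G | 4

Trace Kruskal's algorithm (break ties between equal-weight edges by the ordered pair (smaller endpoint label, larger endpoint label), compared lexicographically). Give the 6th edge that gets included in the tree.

Kruskal: consider edges lightest-first.
B-F (2): add. Components now {A} {B,F} {C} {D} {E} {G}
E-F (2): add. Components now {A} {B,E,F} {C} {D} {G}
B-G (4): add. Components now {A} {B,E,F,G} {C} {D}
A-G (5): add. Components now {A,B,E,F,G} {C} {D}
C-G (5): add. Components now {A,B,C,E,F,G} {D}
C-E (7): skip — C and E already connected.
B-D (9): add. Components now {A,B,C,D,E,F,G}
The 6th edge added is B-D.

B-D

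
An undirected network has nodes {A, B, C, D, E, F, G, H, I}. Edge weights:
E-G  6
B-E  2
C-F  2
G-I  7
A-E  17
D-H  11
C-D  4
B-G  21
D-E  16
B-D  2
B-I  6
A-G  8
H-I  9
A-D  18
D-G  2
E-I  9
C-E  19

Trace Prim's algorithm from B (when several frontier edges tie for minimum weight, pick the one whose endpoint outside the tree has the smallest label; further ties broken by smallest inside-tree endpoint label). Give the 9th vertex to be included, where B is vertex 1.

Grow the tree from B using Prim:
Step 1: cheapest edge leaving the tree is B-D (2); add D.
Step 2: cheapest edge leaving the tree is B-E (2); add E.
Step 3: cheapest edge leaving the tree is D-G (2); add G.
Step 4: cheapest edge leaving the tree is C-D (4); add C.
Step 5: cheapest edge leaving the tree is C-F (2); add F.
Step 6: cheapest edge leaving the tree is B-I (6); add I.
Step 7: cheapest edge leaving the tree is A-G (8); add A.
Step 8: cheapest edge leaving the tree is H-I (9); add H.
Vertex order: B, D, E, G, C, F, I, A, H. The 9th vertex is H.

H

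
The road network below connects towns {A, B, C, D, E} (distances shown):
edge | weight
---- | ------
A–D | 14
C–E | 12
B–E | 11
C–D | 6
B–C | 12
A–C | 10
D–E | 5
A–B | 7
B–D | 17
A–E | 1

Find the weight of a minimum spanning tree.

Kruskal's algorithm — process edges by increasing weight (ties by edge label):
A–E (1): add — endpoints in different components.
D–E (5): add — endpoints in different components.
C–D (6): add — endpoints in different components.
A–B (7): add — endpoints in different components.
MST edges: A–E, D–E, C–D, A–B; total weight 1+5+6+7 = 19.

19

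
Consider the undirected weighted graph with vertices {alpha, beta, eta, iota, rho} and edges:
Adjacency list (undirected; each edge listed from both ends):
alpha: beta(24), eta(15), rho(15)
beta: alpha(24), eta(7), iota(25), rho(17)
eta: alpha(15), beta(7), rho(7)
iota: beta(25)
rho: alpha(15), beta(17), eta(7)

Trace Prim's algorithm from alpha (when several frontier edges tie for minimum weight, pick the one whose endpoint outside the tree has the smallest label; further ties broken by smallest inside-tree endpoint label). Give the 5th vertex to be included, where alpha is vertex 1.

iota

Prim, starting at alpha.
Step 1: frontier [alpha-eta 15, alpha-rho 15, alpha-beta 24] → take alpha-eta (15); add eta.
Step 2: frontier [alpha-rho 15, alpha-beta 24, beta-eta 7, eta-rho 7] → take beta-eta (7); add beta.
Step 3: frontier [alpha-rho 15, beta-rho 17, beta-iota 25, eta-rho 7] → take eta-rho (7); add rho.
Step 4: frontier [beta-iota 25] → take beta-iota (25); add iota.
Vertex order: alpha, eta, beta, rho, iota. The 5th vertex is iota.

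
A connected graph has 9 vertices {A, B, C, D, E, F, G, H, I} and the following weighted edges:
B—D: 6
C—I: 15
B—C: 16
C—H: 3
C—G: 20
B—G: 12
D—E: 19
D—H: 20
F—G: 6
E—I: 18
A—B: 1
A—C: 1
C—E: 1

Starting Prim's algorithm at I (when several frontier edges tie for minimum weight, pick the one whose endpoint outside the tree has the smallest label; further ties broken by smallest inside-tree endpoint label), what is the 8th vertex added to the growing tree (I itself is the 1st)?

G

Grow the tree from I using Prim:
Step 1: cheapest edge leaving the tree is C—I (15); add C.
Step 2: cheapest edge leaving the tree is A—C (1); add A.
Step 3: cheapest edge leaving the tree is A—B (1); add B.
Step 4: cheapest edge leaving the tree is C—E (1); add E.
Step 5: cheapest edge leaving the tree is C—H (3); add H.
Step 6: cheapest edge leaving the tree is B—D (6); add D.
Step 7: cheapest edge leaving the tree is B—G (12); add G.
Step 8: cheapest edge leaving the tree is F—G (6); add F.
Vertex order: I, C, A, B, E, H, D, G, F. The 8th vertex is G.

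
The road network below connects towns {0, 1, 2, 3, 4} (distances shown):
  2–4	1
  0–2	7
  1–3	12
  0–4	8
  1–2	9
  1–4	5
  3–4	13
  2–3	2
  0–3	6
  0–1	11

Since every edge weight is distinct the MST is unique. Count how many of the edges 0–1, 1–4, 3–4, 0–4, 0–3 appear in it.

2

Sort edges by weight, then run Kruskal:
2–4 (1): add — endpoints in different components.
2–3 (2): add — endpoints in different components.
1–4 (5): add — endpoints in different components.
0–3 (6): add — endpoints in different components.
MST edge set: {2–4, 2–3, 1–4, 0–3}.
Of the listed edges, {1–4, 0–3} are in the MST → 2.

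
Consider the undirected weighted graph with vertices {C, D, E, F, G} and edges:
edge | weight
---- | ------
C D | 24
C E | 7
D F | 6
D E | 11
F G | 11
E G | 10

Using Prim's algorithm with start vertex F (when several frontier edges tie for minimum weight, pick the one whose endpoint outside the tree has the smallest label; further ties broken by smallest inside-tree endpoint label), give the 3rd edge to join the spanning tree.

Prim's algorithm from F:
Step 1: cheapest edge leaving the tree is D F (6); add D.
Step 2: cheapest edge leaving the tree is D E (11); add E.
Step 3: cheapest edge leaving the tree is C E (7); add C.
Step 4: cheapest edge leaving the tree is E G (10); add G.
The 3rd edge added is C E.

C-E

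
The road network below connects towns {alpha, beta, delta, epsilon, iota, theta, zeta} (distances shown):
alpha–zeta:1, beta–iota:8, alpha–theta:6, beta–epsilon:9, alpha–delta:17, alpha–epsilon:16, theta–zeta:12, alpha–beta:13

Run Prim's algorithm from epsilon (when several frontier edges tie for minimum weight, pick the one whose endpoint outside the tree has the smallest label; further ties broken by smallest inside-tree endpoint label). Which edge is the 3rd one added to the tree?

alpha-beta

Prim's algorithm from epsilon:
Step 1: frontier [beta–epsilon 9, alpha–epsilon 16] → take beta–epsilon (9); add beta.
Step 2: frontier [beta–iota 8, alpha–beta 13, alpha–epsilon 16] → take beta–iota (8); add iota.
Step 3: frontier [alpha–beta 13, alpha–epsilon 16] → take alpha–beta (13); add alpha.
Step 4: frontier [alpha–zeta 1, alpha–theta 6, alpha–delta 17] → take alpha–zeta (1); add zeta.
Step 5: frontier [alpha–theta 6, alpha–delta 17, theta–zeta 12] → take alpha–theta (6); add theta.
Step 6: frontier [alpha–delta 17] → take alpha–delta (17); add delta.
The 3rd edge added is alpha–beta.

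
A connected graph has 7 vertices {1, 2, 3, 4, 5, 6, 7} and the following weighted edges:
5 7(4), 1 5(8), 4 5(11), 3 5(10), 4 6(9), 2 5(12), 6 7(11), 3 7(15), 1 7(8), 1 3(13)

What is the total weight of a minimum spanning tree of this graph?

54

Prim's algorithm from 2:
Step 1: cheapest edge leaving the tree is 2 5 (12); add 5.
Step 2: cheapest edge leaving the tree is 5 7 (4); add 7.
Step 3: cheapest edge leaving the tree is 1 5 (8); add 1.
Step 4: cheapest edge leaving the tree is 3 5 (10); add 3.
Step 5: cheapest edge leaving the tree is 4 5 (11); add 4.
Step 6: cheapest edge leaving the tree is 4 6 (9); add 6.
MST edges: 2 5, 5 7, 1 5, 3 5, 4 5, 4 6; total weight 12+4+8+10+11+9 = 54.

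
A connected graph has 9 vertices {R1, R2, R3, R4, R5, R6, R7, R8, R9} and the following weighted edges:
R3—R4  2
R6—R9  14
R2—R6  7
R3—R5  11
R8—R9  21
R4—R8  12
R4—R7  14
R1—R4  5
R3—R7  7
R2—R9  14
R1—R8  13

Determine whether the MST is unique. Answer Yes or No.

Sort edges by weight, then run Kruskal:
R3—R4 (2): add — endpoints in different components.
R1—R4 (5): add — endpoints in different components.
R2—R6 (7): add — endpoints in different components.
R3—R7 (7): add — endpoints in different components.
R3—R5 (11): add — endpoints in different components.
R4—R8 (12): add — endpoints in different components.
R1—R8 (13): skip — R8 and R1 already connected.
R2—R9 (14): add — endpoints in different components.
R4—R7 (14): skip — R7 and R4 already connected.
R6—R9 (14): skip — R9 and R6 already connected.
R8—R9 (21): add — endpoints in different components.
Non-tree edge R6—R9 has weight 14, equal to the heaviest edge on its tree cycle — swapping gives another MST of the same weight. Not unique.

No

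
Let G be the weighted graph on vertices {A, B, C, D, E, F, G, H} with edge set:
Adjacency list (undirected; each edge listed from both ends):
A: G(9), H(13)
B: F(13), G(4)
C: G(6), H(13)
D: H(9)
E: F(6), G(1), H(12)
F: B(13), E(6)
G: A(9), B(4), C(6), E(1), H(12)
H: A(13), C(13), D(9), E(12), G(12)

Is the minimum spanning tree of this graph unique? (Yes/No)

Sort edges by weight, then run Kruskal:
E-G (1): add — endpoints in different components.
B-G (4): add — endpoints in different components.
C-G (6): add — endpoints in different components.
E-F (6): add — endpoints in different components.
A-G (9): add — endpoints in different components.
D-H (9): add — endpoints in different components.
E-H (12): add — endpoints in different components.
Non-tree edge G-H has weight 12, equal to the heaviest edge on its tree cycle — swapping gives another MST of the same weight. Not unique.

No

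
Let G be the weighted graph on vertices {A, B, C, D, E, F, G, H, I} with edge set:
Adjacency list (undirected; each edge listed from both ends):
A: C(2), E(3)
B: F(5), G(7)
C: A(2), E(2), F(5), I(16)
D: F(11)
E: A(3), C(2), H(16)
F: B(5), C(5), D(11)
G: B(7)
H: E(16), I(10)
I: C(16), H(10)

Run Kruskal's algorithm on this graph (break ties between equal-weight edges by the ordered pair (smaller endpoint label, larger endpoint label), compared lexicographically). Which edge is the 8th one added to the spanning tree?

Kruskal's algorithm — process edges by increasing weight (ties by edge label):
A—C (2): add — endpoints in different components.
C—E (2): add — endpoints in different components.
A—E (3): skip — A and E already connected.
B—F (5): add — endpoints in different components.
C—F (5): add — endpoints in different components.
B—G (7): add — endpoints in different components.
H—I (10): add — endpoints in different components.
D—F (11): add — endpoints in different components.
C—I (16): add — endpoints in different components.
The 8th edge added is C—I.

C-I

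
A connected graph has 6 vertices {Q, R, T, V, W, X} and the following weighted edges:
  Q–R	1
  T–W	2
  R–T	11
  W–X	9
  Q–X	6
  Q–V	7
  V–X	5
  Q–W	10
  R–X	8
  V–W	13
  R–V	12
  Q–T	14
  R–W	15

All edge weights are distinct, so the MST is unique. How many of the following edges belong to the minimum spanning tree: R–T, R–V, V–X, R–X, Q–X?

2

Kruskal: consider edges lightest-first.
Q–R (1): add — endpoints in different components.
T–W (2): add — endpoints in different components.
V–X (5): add — endpoints in different components.
Q–X (6): add — endpoints in different components.
Q–V (7): skip — V and Q already connected.
R–X (8): skip — X and R already connected.
W–X (9): add — endpoints in different components.
MST edge set: {Q–R, T–W, V–X, Q–X, W–X}.
Of the listed edges, {V–X, Q–X} are in the MST → 2.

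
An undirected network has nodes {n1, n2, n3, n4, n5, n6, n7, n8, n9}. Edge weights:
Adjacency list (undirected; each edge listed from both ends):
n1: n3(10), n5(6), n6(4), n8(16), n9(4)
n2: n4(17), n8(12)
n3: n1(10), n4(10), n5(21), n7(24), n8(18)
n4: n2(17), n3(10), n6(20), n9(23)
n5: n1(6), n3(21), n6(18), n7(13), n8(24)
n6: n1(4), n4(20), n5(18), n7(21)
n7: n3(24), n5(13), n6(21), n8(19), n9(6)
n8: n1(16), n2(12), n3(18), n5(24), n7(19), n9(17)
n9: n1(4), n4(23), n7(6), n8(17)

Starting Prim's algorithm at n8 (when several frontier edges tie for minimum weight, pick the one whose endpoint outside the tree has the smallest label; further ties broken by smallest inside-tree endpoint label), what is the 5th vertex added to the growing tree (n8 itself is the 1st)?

n9

Prim's algorithm from n8:
Step 1: cheapest edge leaving the tree is n2-n8 (12); add n2.
Step 2: cheapest edge leaving the tree is n1-n8 (16); add n1.
Step 3: cheapest edge leaving the tree is n1-n6 (4); add n6.
Step 4: cheapest edge leaving the tree is n1-n9 (4); add n9.
Step 5: cheapest edge leaving the tree is n1-n5 (6); add n5.
Step 6: cheapest edge leaving the tree is n7-n9 (6); add n7.
Step 7: cheapest edge leaving the tree is n1-n3 (10); add n3.
Step 8: cheapest edge leaving the tree is n3-n4 (10); add n4.
Vertex order: n8, n2, n1, n6, n9, n5, n7, n3, n4. The 5th vertex is n9.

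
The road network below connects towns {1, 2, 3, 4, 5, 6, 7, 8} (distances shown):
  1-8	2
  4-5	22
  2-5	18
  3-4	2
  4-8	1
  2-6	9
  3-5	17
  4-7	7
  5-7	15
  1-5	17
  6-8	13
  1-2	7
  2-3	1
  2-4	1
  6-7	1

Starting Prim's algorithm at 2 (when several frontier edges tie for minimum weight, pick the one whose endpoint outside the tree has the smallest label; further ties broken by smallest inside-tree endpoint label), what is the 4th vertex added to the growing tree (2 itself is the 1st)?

Prim's algorithm from 2:
Step 1: cheapest edge leaving the tree is 2-3 (1); add 3.
Step 2: cheapest edge leaving the tree is 2-4 (1); add 4.
Step 3: cheapest edge leaving the tree is 4-8 (1); add 8.
Step 4: cheapest edge leaving the tree is 1-8 (2); add 1.
Step 5: cheapest edge leaving the tree is 4-7 (7); add 7.
Step 6: cheapest edge leaving the tree is 6-7 (1); add 6.
Step 7: cheapest edge leaving the tree is 5-7 (15); add 5.
Vertex order: 2, 3, 4, 8, 1, 7, 6, 5. The 4th vertex is 8.

8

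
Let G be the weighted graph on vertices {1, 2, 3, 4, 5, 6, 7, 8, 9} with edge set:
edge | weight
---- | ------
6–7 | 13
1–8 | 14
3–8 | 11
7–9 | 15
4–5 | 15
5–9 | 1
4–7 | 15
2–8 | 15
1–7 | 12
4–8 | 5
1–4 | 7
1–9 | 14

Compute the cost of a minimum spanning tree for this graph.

78

Grow the tree from 8 using Prim:
Step 1: frontier [4–8 5, 3–8 11, 1–8 14, 2–8 15] → take 4–8 (5); add 4.
Step 2: frontier [1–4 7, 4–5 15, 4–7 15, 3–8 11, 1–8 14, 2–8 15] → take 1–4 (7); add 1.
Step 3: frontier [1–7 12, 1–9 14, 4–5 15, 4–7 15, 3–8 11, 2–8 15] → take 3–8 (11); add 3.
Step 4: frontier [1–7 12, 1–9 14, 4–5 15, 4–7 15, 2–8 15] → take 1–7 (12); add 7.
Step 5: frontier [1–9 14, 4–5 15, 6–7 13, 7–9 15, 2–8 15] → take 6–7 (13); add 6.
Step 6: frontier [1–9 14, 4–5 15, 7–9 15, 2–8 15] → take 1–9 (14); add 9.
Step 7: frontier [4–5 15, 2–8 15, 5–9 1] → take 5–9 (1); add 5.
Step 8: frontier [2–8 15] → take 2–8 (15); add 2.
MST edges: 4–8, 1–4, 3–8, 1–7, 6–7, 1–9, 5–9, 2–8; total weight 5+7+11+12+13+14+1+15 = 78.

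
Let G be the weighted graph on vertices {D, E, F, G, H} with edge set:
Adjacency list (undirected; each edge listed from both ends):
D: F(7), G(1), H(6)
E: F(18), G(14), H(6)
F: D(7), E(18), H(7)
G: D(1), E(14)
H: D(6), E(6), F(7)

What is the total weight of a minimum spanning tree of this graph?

Prim's algorithm from E:
Step 1: frontier [E–H 6, E–G 14, E–F 18] → take E–H (6); add H.
Step 2: frontier [E–G 14, E–F 18, D–H 6, F–H 7] → take D–H (6); add D.
Step 3: frontier [D–G 1, D–F 7, E–G 14, E–F 18, F–H 7] → take D–G (1); add G.
Step 4: frontier [D–F 7, E–F 18, F–H 7] → take D–F (7); add F.
MST edges: E–H, D–H, D–G, D–F; total weight 6+6+1+7 = 20.

20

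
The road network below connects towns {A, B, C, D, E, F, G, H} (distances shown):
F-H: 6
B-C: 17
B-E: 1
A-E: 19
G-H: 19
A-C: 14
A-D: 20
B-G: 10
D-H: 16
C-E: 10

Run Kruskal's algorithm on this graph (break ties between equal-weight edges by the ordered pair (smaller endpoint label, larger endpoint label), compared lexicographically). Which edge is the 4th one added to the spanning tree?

C-E

Kruskal's algorithm — process edges by increasing weight (ties by edge label):
B-E (1): add — endpoints in different components.
F-H (6): add — endpoints in different components.
B-G (10): add — endpoints in different components.
C-E (10): add — endpoints in different components.
A-C (14): add — endpoints in different components.
D-H (16): add — endpoints in different components.
B-C (17): skip — B and C already connected.
A-E (19): skip — A and E already connected.
G-H (19): add — endpoints in different components.
The 4th edge added is C-E.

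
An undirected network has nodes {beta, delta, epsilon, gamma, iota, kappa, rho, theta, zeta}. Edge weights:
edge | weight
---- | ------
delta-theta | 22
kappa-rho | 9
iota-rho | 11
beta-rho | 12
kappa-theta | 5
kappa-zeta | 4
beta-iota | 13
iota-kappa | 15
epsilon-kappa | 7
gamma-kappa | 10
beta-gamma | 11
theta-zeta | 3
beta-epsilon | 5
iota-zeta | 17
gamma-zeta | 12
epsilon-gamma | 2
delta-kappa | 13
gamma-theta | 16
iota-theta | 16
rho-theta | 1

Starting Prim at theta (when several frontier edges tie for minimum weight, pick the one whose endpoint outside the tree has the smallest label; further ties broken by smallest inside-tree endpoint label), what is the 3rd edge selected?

Prim's algorithm from theta:
Step 1: cheapest edge leaving the tree is rho-theta (1); add rho.
Step 2: cheapest edge leaving the tree is theta-zeta (3); add zeta.
Step 3: cheapest edge leaving the tree is kappa-zeta (4); add kappa.
Step 4: cheapest edge leaving the tree is epsilon-kappa (7); add epsilon.
Step 5: cheapest edge leaving the tree is epsilon-gamma (2); add gamma.
Step 6: cheapest edge leaving the tree is beta-epsilon (5); add beta.
Step 7: cheapest edge leaving the tree is iota-rho (11); add iota.
Step 8: cheapest edge leaving the tree is delta-kappa (13); add delta.
The 3rd edge added is kappa-zeta.

kappa-zeta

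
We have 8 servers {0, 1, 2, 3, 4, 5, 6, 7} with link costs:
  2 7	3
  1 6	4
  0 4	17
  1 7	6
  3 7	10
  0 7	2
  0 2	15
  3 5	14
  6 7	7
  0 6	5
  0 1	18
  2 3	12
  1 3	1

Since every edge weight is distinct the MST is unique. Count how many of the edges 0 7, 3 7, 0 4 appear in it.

2

Sort edges by weight, then run Kruskal:
1 3 (1): add — endpoints in different components.
0 7 (2): add — endpoints in different components.
2 7 (3): add — endpoints in different components.
1 6 (4): add — endpoints in different components.
0 6 (5): add — endpoints in different components.
1 7 (6): skip — 1 and 7 already connected.
6 7 (7): skip — 6 and 7 already connected.
3 7 (10): skip — 3 and 7 already connected.
2 3 (12): skip — 2 and 3 already connected.
3 5 (14): add — endpoints in different components.
0 2 (15): skip — 0 and 2 already connected.
0 4 (17): add — endpoints in different components.
MST edge set: {1 3, 0 7, 2 7, 1 6, 0 6, 3 5, 0 4}.
Of the listed edges, {0 7, 0 4} are in the MST → 2.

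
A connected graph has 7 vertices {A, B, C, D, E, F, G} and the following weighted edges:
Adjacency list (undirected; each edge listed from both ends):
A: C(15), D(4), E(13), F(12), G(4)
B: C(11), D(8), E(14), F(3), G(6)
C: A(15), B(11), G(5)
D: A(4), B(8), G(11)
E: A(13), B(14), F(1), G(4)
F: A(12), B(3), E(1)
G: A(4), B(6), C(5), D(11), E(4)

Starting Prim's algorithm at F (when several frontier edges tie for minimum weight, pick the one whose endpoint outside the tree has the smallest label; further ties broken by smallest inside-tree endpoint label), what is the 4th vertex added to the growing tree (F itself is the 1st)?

Prim, starting at F.
Step 1: frontier [E F 1, B F 3, A F 12] → take E F (1); add E.
Step 2: frontier [E G 4, A E 13, B E 14, B F 3, A F 12] → take B F (3); add B.
Step 3: frontier [B G 6, B D 8, B C 11, E G 4, A E 13, A F 12] → take E G (4); add G.
Step 4: frontier [B D 8, B C 11, A E 13, A F 12, A G 4, C G 5, D G 11] → take A G (4); add A.
Step 5: frontier [A D 4, A C 15, B D 8, B C 11, C G 5, D G 11] → take A D (4); add D.
Step 6: frontier [A C 15, B C 11, C G 5] → take C G (5); add C.
Vertex order: F, E, B, G, A, D, C. The 4th vertex is G.

G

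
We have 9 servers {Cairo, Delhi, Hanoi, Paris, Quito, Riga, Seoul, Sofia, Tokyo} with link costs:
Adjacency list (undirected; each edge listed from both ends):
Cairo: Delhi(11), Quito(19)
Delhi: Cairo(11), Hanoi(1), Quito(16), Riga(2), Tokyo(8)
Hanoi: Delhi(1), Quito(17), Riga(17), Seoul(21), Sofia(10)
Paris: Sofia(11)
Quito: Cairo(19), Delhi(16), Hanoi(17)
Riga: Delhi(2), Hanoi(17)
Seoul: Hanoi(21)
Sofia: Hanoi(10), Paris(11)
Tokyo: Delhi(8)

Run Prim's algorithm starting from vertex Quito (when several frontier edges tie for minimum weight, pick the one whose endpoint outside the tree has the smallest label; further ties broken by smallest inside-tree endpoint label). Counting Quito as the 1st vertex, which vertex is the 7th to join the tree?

Cairo

Prim's algorithm from Quito:
Step 1: frontier [Delhi—Quito 16, Hanoi—Quito 17, Cairo—Quito 19] → take Delhi—Quito (16); add Delhi.
Step 2: frontier [Delhi—Hanoi 1, Delhi—Riga 2, Delhi—Tokyo 8, Cairo—Delhi 11, Hanoi—Quito 17, Cairo—Quito 19] → take Delhi—Hanoi (1); add Hanoi.
Step 3: frontier [Delhi—Riga 2, Delhi—Tokyo 8, Cairo—Delhi 11, Hanoi—Sofia 10, Hanoi—Riga 17, Hanoi—Seoul 21, Cairo—Quito 19] → take Delhi—Riga (2); add Riga.
Step 4: frontier [Delhi—Tokyo 8, Cairo—Delhi 11, Hanoi—Sofia 10, Hanoi—Seoul 21, Cairo—Quito 19] → take Delhi—Tokyo (8); add Tokyo.
Step 5: frontier [Cairo—Delhi 11, Hanoi—Sofia 10, Hanoi—Seoul 21, Cairo—Quito 19] → take Hanoi—Sofia (10); add Sofia.
Step 6: frontier [Cairo—Delhi 11, Hanoi—Seoul 21, Cairo—Quito 19, Paris—Sofia 11] → take Cairo—Delhi (11); add Cairo.
Step 7: frontier [Hanoi—Seoul 21, Paris—Sofia 11] → take Paris—Sofia (11); add Paris.
Step 8: frontier [Hanoi—Seoul 21] → take Hanoi—Seoul (21); add Seoul.
Vertex order: Quito, Delhi, Hanoi, Riga, Tokyo, Sofia, Cairo, Paris, Seoul. The 7th vertex is Cairo.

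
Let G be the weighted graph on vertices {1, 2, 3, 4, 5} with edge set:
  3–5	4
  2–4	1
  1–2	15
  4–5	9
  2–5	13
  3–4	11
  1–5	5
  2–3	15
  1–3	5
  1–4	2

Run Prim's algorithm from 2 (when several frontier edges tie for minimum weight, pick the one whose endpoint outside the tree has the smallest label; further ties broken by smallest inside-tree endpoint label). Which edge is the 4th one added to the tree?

3-5

Grow the tree from 2 using Prim:
Step 1: cheapest edge leaving the tree is 2–4 (1); add 4.
Step 2: cheapest edge leaving the tree is 1–4 (2); add 1.
Step 3: cheapest edge leaving the tree is 1–3 (5); add 3.
Step 4: cheapest edge leaving the tree is 3–5 (4); add 5.
The 4th edge added is 3–5.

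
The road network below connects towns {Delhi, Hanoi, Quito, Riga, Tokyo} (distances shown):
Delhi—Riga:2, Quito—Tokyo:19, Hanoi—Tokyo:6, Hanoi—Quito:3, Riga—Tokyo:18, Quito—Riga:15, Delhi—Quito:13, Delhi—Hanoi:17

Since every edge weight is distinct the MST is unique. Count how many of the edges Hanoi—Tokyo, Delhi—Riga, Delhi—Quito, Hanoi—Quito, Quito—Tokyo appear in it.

4

Kruskal's algorithm — process edges by increasing weight (ties by edge label):
Delhi—Riga (2): add. Components now {Quito} {Hanoi} {Tokyo} {Delhi,Riga}
Hanoi—Quito (3): add. Components now {Hanoi,Quito} {Tokyo} {Delhi,Riga}
Hanoi—Tokyo (6): add. Components now {Hanoi,Quito,Tokyo} {Delhi,Riga}
Delhi—Quito (13): add. Components now {Delhi,Hanoi,Quito,Riga,Tokyo}
MST edge set: {Delhi—Riga, Hanoi—Quito, Hanoi—Tokyo, Delhi—Quito}.
Of the listed edges, {Hanoi—Tokyo, Delhi—Riga, Delhi—Quito, Hanoi—Quito} are in the MST → 4.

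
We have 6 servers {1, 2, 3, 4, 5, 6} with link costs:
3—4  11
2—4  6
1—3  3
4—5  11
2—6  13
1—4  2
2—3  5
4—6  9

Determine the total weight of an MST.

Kruskal's algorithm — process edges by increasing weight (ties by edge label):
1—4 (2): add — endpoints in different components.
1—3 (3): add — endpoints in different components.
2—3 (5): add — endpoints in different components.
2—4 (6): skip — 2 and 4 already connected.
4—6 (9): add — endpoints in different components.
3—4 (11): skip — 3 and 4 already connected.
4—5 (11): add — endpoints in different components.
MST edges: 1—4, 1—3, 2—3, 4—6, 4—5; total weight 2+3+5+9+11 = 30.

30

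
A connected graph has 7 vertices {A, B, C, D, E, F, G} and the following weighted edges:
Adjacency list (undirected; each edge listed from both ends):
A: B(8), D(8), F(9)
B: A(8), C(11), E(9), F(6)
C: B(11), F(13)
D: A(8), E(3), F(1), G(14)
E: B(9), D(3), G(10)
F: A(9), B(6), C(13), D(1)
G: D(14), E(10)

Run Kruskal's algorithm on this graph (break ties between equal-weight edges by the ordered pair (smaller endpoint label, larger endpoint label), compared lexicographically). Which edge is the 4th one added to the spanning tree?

A-B

Kruskal: consider edges lightest-first.
D-F (1): add — endpoints in different components.
D-E (3): add — endpoints in different components.
B-F (6): add — endpoints in different components.
A-B (8): add — endpoints in different components.
A-D (8): skip — A and D already connected.
A-F (9): skip — A and F already connected.
B-E (9): skip — B and E already connected.
E-G (10): add — endpoints in different components.
B-C (11): add — endpoints in different components.
The 4th edge added is A-B.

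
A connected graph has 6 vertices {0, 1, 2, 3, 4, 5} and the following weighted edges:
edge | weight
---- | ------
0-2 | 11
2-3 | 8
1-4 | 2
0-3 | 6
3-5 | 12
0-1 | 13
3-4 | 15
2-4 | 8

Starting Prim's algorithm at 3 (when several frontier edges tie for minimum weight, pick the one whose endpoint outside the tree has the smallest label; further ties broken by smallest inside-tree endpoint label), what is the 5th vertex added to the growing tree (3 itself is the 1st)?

Grow the tree from 3 using Prim:
Step 1: cheapest edge leaving the tree is 0-3 (6); add 0.
Step 2: cheapest edge leaving the tree is 2-3 (8); add 2.
Step 3: cheapest edge leaving the tree is 2-4 (8); add 4.
Step 4: cheapest edge leaving the tree is 1-4 (2); add 1.
Step 5: cheapest edge leaving the tree is 3-5 (12); add 5.
Vertex order: 3, 0, 2, 4, 1, 5. The 5th vertex is 1.

1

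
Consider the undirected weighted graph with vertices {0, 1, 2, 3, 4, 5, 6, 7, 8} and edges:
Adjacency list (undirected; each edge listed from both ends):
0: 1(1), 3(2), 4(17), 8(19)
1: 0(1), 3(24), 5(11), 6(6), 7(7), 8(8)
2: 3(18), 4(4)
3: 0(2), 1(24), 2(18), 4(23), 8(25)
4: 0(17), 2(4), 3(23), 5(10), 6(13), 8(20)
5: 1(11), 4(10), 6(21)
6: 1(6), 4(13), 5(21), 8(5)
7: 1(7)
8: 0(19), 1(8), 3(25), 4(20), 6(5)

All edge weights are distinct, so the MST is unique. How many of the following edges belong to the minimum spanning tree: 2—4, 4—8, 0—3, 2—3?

2

Sort edges by weight, then run Kruskal:
0—1 (1): add — endpoints in different components.
0—3 (2): add — endpoints in different components.
2—4 (4): add — endpoints in different components.
6—8 (5): add — endpoints in different components.
1—6 (6): add — endpoints in different components.
1—7 (7): add — endpoints in different components.
1—8 (8): skip — 1 and 8 already connected.
4—5 (10): add — endpoints in different components.
1—5 (11): add — endpoints in different components.
MST edge set: {0—1, 0—3, 2—4, 6—8, 1—6, 1—7, 4—5, 1—5}.
Of the listed edges, {2—4, 0—3} are in the MST → 2.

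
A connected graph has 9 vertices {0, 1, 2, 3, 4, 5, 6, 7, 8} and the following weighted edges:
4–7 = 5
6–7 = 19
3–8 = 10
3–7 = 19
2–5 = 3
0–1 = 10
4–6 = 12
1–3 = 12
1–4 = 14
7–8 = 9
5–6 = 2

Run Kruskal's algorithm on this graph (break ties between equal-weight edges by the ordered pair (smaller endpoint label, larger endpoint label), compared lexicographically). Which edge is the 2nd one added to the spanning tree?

2-5

Kruskal's algorithm — process edges by increasing weight (ties by edge label):
5–6 (2): add — endpoints in different components.
2–5 (3): add — endpoints in different components.
4–7 (5): add — endpoints in different components.
7–8 (9): add — endpoints in different components.
0–1 (10): add — endpoints in different components.
3–8 (10): add — endpoints in different components.
1–3 (12): add — endpoints in different components.
4–6 (12): add — endpoints in different components.
The 2nd edge added is 2–5.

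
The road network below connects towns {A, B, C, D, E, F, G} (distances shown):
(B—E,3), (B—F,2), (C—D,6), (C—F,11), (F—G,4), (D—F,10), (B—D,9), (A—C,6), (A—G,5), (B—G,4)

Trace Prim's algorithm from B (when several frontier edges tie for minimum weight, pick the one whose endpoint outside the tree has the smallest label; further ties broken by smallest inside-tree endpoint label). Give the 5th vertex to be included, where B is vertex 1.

Prim's algorithm from B:
Step 1: cheapest edge leaving the tree is B—F (2); add F.
Step 2: cheapest edge leaving the tree is B—E (3); add E.
Step 3: cheapest edge leaving the tree is B—G (4); add G.
Step 4: cheapest edge leaving the tree is A—G (5); add A.
Step 5: cheapest edge leaving the tree is A—C (6); add C.
Step 6: cheapest edge leaving the tree is C—D (6); add D.
Vertex order: B, F, E, G, A, C, D. The 5th vertex is A.

A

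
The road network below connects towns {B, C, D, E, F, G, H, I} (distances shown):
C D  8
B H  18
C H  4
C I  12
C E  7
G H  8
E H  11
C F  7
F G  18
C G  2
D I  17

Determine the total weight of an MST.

58

Sort edges by weight, then run Kruskal:
C G (2): add — endpoints in different components.
C H (4): add — endpoints in different components.
C E (7): add — endpoints in different components.
C F (7): add — endpoints in different components.
C D (8): add — endpoints in different components.
G H (8): skip — G and H already connected.
E H (11): skip — E and H already connected.
C I (12): add — endpoints in different components.
D I (17): skip — D and I already connected.
B H (18): add — endpoints in different components.
MST edges: C G, C H, C E, C F, C D, C I, B H; total weight 2+4+7+7+8+12+18 = 58.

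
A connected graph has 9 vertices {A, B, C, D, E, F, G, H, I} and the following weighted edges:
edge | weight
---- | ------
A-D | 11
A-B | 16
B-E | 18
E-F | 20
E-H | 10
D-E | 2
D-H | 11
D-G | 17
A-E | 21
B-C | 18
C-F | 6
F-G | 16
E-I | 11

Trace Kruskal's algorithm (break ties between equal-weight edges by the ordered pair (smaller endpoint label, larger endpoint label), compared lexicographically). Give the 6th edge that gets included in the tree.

Sort edges by weight, then run Kruskal:
D-E (2): add — endpoints in different components.
C-F (6): add — endpoints in different components.
E-H (10): add — endpoints in different components.
A-D (11): add — endpoints in different components.
D-H (11): skip — D and H already connected.
E-I (11): add — endpoints in different components.
A-B (16): add — endpoints in different components.
F-G (16): add — endpoints in different components.
D-G (17): add — endpoints in different components.
The 6th edge added is A-B.

A-B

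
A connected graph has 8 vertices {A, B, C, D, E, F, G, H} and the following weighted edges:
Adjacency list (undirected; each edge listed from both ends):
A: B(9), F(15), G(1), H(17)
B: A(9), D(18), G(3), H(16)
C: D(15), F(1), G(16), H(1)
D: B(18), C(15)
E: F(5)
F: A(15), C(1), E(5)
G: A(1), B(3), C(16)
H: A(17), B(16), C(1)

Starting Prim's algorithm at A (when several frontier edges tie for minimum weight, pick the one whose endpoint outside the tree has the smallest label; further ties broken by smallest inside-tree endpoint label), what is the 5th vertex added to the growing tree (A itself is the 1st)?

C

Prim's algorithm from A:
Step 1: cheapest edge leaving the tree is A G (1); add G.
Step 2: cheapest edge leaving the tree is B G (3); add B.
Step 3: cheapest edge leaving the tree is A F (15); add F.
Step 4: cheapest edge leaving the tree is C F (1); add C.
Step 5: cheapest edge leaving the tree is C H (1); add H.
Step 6: cheapest edge leaving the tree is E F (5); add E.
Step 7: cheapest edge leaving the tree is C D (15); add D.
Vertex order: A, G, B, F, C, H, E, D. The 5th vertex is C.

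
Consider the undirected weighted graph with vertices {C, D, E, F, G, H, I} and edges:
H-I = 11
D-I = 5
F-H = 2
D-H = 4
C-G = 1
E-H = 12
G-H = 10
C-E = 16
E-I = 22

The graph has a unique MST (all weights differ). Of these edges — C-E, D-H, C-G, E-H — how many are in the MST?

Kruskal's algorithm — process edges by increasing weight (ties by edge label):
C-G (1): add. Components now {C,G} {D} {E} {F} {H} {I}
F-H (2): add. Components now {C,G} {D} {E} {F,H} {I}
D-H (4): add. Components now {C,G} {D,F,H} {E} {I}
D-I (5): add. Components now {C,G} {D,F,H,I} {E}
G-H (10): add. Components now {C,D,F,G,H,I} {E}
H-I (11): skip — H and I already connected.
E-H (12): add. Components now {C,D,E,F,G,H,I}
MST edge set: {C-G, F-H, D-H, D-I, G-H, E-H}.
Of the listed edges, {D-H, C-G, E-H} are in the MST → 3.

3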